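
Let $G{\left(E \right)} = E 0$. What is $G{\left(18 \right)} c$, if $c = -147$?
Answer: $0$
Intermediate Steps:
$G{\left(E \right)} = 0$
$G{\left(18 \right)} c = 0 \left(-147\right) = 0$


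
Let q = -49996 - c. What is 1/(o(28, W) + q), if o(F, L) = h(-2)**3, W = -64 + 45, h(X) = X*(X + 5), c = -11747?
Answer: -1/38465 ≈ -2.5998e-5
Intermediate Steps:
q = -38249 (q = -49996 - 1*(-11747) = -49996 + 11747 = -38249)
h(X) = X*(5 + X)
W = -19
o(F, L) = -216 (o(F, L) = (-2*(5 - 2))**3 = (-2*3)**3 = (-6)**3 = -216)
1/(o(28, W) + q) = 1/(-216 - 38249) = 1/(-38465) = -1/38465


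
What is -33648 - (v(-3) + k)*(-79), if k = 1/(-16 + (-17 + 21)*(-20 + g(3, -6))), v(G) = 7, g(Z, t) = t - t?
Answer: -3177199/96 ≈ -33096.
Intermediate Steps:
g(Z, t) = 0
k = -1/96 (k = 1/(-16 + (-17 + 21)*(-20 + 0)) = 1/(-16 + 4*(-20)) = 1/(-16 - 80) = 1/(-96) = -1/96 ≈ -0.010417)
-33648 - (v(-3) + k)*(-79) = -33648 - (7 - 1/96)*(-79) = -33648 - 671*(-79)/96 = -33648 - 1*(-53009/96) = -33648 + 53009/96 = -3177199/96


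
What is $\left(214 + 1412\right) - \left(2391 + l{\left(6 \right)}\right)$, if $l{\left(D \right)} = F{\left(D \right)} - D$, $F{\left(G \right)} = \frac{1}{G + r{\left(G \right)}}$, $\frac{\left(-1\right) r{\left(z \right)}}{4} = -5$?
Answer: $- \frac{19735}{26} \approx -759.04$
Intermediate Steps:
$r{\left(z \right)} = 20$ ($r{\left(z \right)} = \left(-4\right) \left(-5\right) = 20$)
$F{\left(G \right)} = \frac{1}{20 + G}$ ($F{\left(G \right)} = \frac{1}{G + 20} = \frac{1}{20 + G}$)
$l{\left(D \right)} = \frac{1}{20 + D} - D$
$\left(214 + 1412\right) - \left(2391 + l{\left(6 \right)}\right) = \left(214 + 1412\right) - \left(2391 + \frac{1 - 6 \left(20 + 6\right)}{20 + 6}\right) = 1626 - \left(2391 + \frac{1 - 6 \cdot 26}{26}\right) = 1626 - \left(2391 + \frac{1 - 156}{26}\right) = 1626 - \left(2391 + \frac{1}{26} \left(-155\right)\right) = 1626 - \frac{62011}{26} = - \frac{19735}{26}$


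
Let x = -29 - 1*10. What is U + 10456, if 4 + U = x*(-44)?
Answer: 12168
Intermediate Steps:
x = -39 (x = -29 - 10 = -39)
U = 1712 (U = -4 - 39*(-44) = -4 + 1716 = 1712)
U + 10456 = 1712 + 10456 = 12168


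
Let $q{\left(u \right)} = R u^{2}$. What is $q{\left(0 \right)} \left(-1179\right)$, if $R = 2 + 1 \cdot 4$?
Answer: $0$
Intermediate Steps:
$R = 6$ ($R = 2 + 4 = 6$)
$q{\left(u \right)} = 6 u^{2}$
$q{\left(0 \right)} \left(-1179\right) = 6 \cdot 0^{2} \left(-1179\right) = 6 \cdot 0 \left(-1179\right) = 0 \left(-1179\right) = 0$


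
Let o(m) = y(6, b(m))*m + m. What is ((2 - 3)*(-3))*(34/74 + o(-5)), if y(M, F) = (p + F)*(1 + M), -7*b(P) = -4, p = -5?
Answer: 16701/37 ≈ 451.38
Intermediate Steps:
b(P) = 4/7 (b(P) = -⅐*(-4) = 4/7)
y(M, F) = (1 + M)*(-5 + F) (y(M, F) = (-5 + F)*(1 + M) = (1 + M)*(-5 + F))
o(m) = -30*m (o(m) = (-5 + 4/7 - 5*6 + (4/7)*6)*m + m = (-5 + 4/7 - 30 + 24/7)*m + m = -31*m + m = -30*m)
((2 - 3)*(-3))*(34/74 + o(-5)) = ((2 - 3)*(-3))*(34/74 - 30*(-5)) = (-1*(-3))*(34*(1/74) + 150) = 3*(17/37 + 150) = 3*(5567/37) = 16701/37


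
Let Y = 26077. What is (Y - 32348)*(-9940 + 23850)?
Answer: -87229610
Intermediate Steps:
(Y - 32348)*(-9940 + 23850) = (26077 - 32348)*(-9940 + 23850) = -6271*13910 = -87229610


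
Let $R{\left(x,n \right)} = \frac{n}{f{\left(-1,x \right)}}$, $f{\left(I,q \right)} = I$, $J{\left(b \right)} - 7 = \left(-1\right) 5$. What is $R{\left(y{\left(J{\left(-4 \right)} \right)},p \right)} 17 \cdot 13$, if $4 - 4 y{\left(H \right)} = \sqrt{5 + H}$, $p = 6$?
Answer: $-1326$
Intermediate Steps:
$J{\left(b \right)} = 2$ ($J{\left(b \right)} = 7 - 5 = 2$)
$y{\left(H \right)} = 1 - \frac{\sqrt{5 + H}}{4}$
$R{\left(x,n \right)} = - n$ ($R{\left(x,n \right)} = \frac{n}{-1} = n \left(-1\right) = - n$)
$R{\left(y{\left(J{\left(-4 \right)} \right)},p \right)} 17 \cdot 13 = \left(-1\right) 6 \cdot 17 \cdot 13 = \left(-6\right) 17 \cdot 13 = \left(-102\right) 13 = -1326$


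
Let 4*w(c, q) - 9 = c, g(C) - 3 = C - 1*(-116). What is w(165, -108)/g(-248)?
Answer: -29/86 ≈ -0.33721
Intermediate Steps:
g(C) = 119 + C (g(C) = 3 + (C - 1*(-116)) = 3 + (C + 116) = 3 + (116 + C) = 119 + C)
w(c, q) = 9/4 + c/4
w(165, -108)/g(-248) = (9/4 + (1/4)*165)/(119 - 248) = (9/4 + 165/4)/(-129) = (87/2)*(-1/129) = -29/86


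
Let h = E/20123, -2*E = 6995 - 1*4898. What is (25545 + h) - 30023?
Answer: -180223685/40246 ≈ -4478.1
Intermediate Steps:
E = -2097/2 (E = -(6995 - 1*4898)/2 = -(6995 - 4898)/2 = -½*2097 = -2097/2 ≈ -1048.5)
h = -2097/40246 (h = -2097/2/20123 = -2097/2*1/20123 = -2097/40246 ≈ -0.052105)
(25545 + h) - 30023 = (25545 - 2097/40246) - 30023 = 1028081973/40246 - 30023 = -180223685/40246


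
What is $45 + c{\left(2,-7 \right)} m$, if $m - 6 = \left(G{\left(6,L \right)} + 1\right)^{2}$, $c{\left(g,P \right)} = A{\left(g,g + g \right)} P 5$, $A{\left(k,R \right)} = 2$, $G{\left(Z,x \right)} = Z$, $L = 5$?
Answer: $-3805$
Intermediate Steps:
$c{\left(g,P \right)} = 10 P$ ($c{\left(g,P \right)} = 2 P 5 = 10 P$)
$m = 55$ ($m = 6 + \left(6 + 1\right)^{2} = 6 + 7^{2} = 6 + 49 = 55$)
$45 + c{\left(2,-7 \right)} m = 45 + 10 \left(-7\right) 55 = 45 - 3850 = -3805$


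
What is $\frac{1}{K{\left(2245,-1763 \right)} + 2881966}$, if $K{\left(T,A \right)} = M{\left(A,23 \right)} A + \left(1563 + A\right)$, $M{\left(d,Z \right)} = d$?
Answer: $\frac{1}{5989935} \approx 1.6695 \cdot 10^{-7}$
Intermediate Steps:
$K{\left(T,A \right)} = 1563 + A + A^{2}$ ($K{\left(T,A \right)} = A A + \left(1563 + A\right) = A^{2} + \left(1563 + A\right) = 1563 + A + A^{2}$)
$\frac{1}{K{\left(2245,-1763 \right)} + 2881966} = \frac{1}{\left(1563 - 1763 + \left(-1763\right)^{2}\right) + 2881966} = \frac{1}{\left(1563 - 1763 + 3108169\right) + 2881966} = \frac{1}{3107969 + 2881966} = \frac{1}{5989935}$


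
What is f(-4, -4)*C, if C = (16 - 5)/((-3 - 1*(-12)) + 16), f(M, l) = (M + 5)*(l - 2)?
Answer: -66/25 ≈ -2.6400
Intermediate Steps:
f(M, l) = (-2 + l)*(5 + M) (f(M, l) = (5 + M)*(-2 + l) = (-2 + l)*(5 + M))
C = 11/25 (C = 11/((-3 + 12) + 16) = 11/(9 + 16) = 11/25 ≈ 0.44000)
f(-4, -4)*C = (-10 - 2*(-4) + 5*(-4) - 4*(-4))*(11/25) = (-10 + 8 - 20 + 16)*(11/25) = -6*11/25 = -66/25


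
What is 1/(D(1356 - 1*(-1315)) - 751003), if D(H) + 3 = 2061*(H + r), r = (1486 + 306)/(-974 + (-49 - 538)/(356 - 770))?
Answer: 402649/1912634116157 ≈ 2.1052e-7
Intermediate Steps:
r = -741888/402649 (r = 1792/(-974 - 587/(-414)) = 1792/(-974 - 587*(-1/414)) = 1792/(-974 + 587/414) = 1792/(-402649/414) = 1792*(-414/402649) = -741888/402649 ≈ -1.8425)
D(H) = -1530239115/402649 + 2061*H (D(H) = -3 + 2061*(H - 741888/402649) = -3 + 2061*(-741888/402649 + H) = -3 + (-1529031168/402649 + 2061*H) = -1530239115/402649 + 2061*H)
1/(D(1356 - 1*(-1315)) - 751003) = 1/((-1530239115/402649 + 2061*(1356 - 1*(-1315))) - 751003) = 1/((-1530239115/402649 + 2061*(1356 + 1315)) - 751003) = 1/((-1530239115/402649 + 2061*2671) - 751003) = 1/((-1530239115/402649 + 5504931) - 751003) = 1/(2215024723104/402649 - 751003) = 1/(1912634116157/402649) = 402649/1912634116157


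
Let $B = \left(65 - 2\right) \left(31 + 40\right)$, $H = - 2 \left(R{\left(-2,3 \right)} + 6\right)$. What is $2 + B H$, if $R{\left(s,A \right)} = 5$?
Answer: $-98404$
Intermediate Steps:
$H = -22$ ($H = - 2 \left(5 + 6\right) = \left(-2\right) 11 = -22$)
$B = 4473$ ($B = 63 \cdot 71 = 4473$)
$2 + B H = 2 + 4473 \left(-22\right) = 2 - 98406 = -98404$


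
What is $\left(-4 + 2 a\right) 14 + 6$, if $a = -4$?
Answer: $-162$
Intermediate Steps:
$\left(-4 + 2 a\right) 14 + 6 = \left(-4 + 2 \left(-4\right)\right) 14 + 6 = \left(-4 - 8\right) 14 + 6 = \left(-12\right) 14 + 6 = -168 + 6 = -162$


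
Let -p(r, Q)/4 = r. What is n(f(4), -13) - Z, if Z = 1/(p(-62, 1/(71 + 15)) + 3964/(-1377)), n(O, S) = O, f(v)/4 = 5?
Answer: 6749263/337532 ≈ 19.996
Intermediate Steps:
p(r, Q) = -4*r
f(v) = 20 (f(v) = 4*5 = 20)
Z = 1377/337532 (Z = 1/(-4*(-62) + 3964/(-1377)) = 1/(248 + 3964*(-1/1377)) = 1/(248 - 3964/1377) = 1/(337532/1377) = 1377/337532 ≈ 0.0040796)
n(f(4), -13) - Z = 20 - 1*1377/337532 = 20 - 1377/337532 = 6749263/337532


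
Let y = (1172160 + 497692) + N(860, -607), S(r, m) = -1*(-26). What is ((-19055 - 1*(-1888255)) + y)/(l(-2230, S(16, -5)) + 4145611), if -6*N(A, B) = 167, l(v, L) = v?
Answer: 21234145/24860286 ≈ 0.85414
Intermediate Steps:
S(r, m) = 26
N(A, B) = -167/6 (N(A, B) = -⅙*167 = -167/6)
y = 10018945/6 (y = (1172160 + 497692) - 167/6 = 1669852 - 167/6 = 10018945/6 ≈ 1.6698e+6)
((-19055 - 1*(-1888255)) + y)/(l(-2230, S(16, -5)) + 4145611) = ((-19055 - 1*(-1888255)) + 10018945/6)/(-2230 + 4145611) = ((-19055 + 1888255) + 10018945/6)/4143381 = (1869200 + 10018945/6)*(1/4143381) = (21234145/6)*(1/4143381) = 21234145/24860286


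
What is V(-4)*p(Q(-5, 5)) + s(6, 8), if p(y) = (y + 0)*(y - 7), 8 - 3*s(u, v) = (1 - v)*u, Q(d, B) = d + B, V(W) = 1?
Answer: 50/3 ≈ 16.667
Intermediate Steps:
Q(d, B) = B + d
s(u, v) = 8/3 - u*(1 - v)/3 (s(u, v) = 8/3 - (1 - v)*u/3 = 8/3 - u*(1 - v)/3)
p(y) = y*(-7 + y)
V(-4)*p(Q(-5, 5)) + s(6, 8) = 1*((5 - 5)*(-7 + (5 - 5))) + (8/3 - ⅓*6 + (⅓)*6*8) = 1*(0*(-7 + 0)) + (8/3 - 2 + 16) = 1*(0*(-7)) + 50/3 = 1*0 + 50/3 = 0 + 50/3 = 50/3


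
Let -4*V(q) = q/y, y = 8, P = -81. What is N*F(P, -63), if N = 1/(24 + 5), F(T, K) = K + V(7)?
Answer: -2023/928 ≈ -2.1800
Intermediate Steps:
V(q) = -q/32 (V(q) = -q/(4*8) = -q/32)
F(T, K) = -7/32 + K (F(T, K) = K - 1/32*7 = K - 7/32 = -7/32 + K)
N = 1/29 ≈ 0.034483
N*F(P, -63) = (-7/32 - 63)/29 = (1/29)*(-2023/32) = -2023/928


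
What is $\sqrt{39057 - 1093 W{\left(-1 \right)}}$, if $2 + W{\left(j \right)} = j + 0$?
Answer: $84 \sqrt{6} \approx 205.76$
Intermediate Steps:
$W{\left(j \right)} = -2 + j$ ($W{\left(j \right)} = -2 + \left(j + 0\right) = -2 + j$)
$\sqrt{39057 - 1093 W{\left(-1 \right)}} = \sqrt{39057 - 1093 \left(-2 - 1\right)} = \sqrt{39057 - -3279} = \sqrt{39057 + 3279} = \sqrt{42336} = 84 \sqrt{6}$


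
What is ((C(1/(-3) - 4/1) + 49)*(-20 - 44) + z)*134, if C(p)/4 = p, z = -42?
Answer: -831604/3 ≈ -2.7720e+5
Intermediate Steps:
C(p) = 4*p
((C(1/(-3) - 4/1) + 49)*(-20 - 44) + z)*134 = ((4*(1/(-3) - 4/1) + 49)*(-20 - 44) - 42)*134 = ((4*(1*(-⅓) - 4*1) + 49)*(-64) - 42)*134 = ((4*(-⅓ - 4) + 49)*(-64) - 42)*134 = ((4*(-13/3) + 49)*(-64) - 42)*134 = ((-52/3 + 49)*(-64) - 42)*134 = ((95/3)*(-64) - 42)*134 = (-6080/3 - 42)*134 = -6206/3*134 = -831604/3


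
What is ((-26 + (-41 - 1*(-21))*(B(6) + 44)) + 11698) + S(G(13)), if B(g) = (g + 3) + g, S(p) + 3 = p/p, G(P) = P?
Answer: 10490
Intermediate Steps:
S(p) = -2 (S(p) = -3 + p/p = -3 + 1 = -2)
B(g) = 3 + 2*g (B(g) = (3 + g) + g = 3 + 2*g)
((-26 + (-41 - 1*(-21))*(B(6) + 44)) + 11698) + S(G(13)) = ((-26 + (-41 - 1*(-21))*((3 + 2*6) + 44)) + 11698) - 2 = ((-26 + (-41 + 21)*((3 + 12) + 44)) + 11698) - 2 = ((-26 - 20*(15 + 44)) + 11698) - 2 = ((-26 - 20*59) + 11698) - 2 = ((-26 - 1180) + 11698) - 2 = (-1206 + 11698) - 2 = 10492 - 2 = 10490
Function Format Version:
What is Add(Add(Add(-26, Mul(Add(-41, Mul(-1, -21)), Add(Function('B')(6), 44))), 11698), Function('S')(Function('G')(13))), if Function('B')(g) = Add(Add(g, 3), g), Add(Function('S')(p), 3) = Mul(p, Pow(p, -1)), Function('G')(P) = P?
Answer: 10490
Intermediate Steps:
Function('S')(p) = -2 (Function('S')(p) = Add(-3, Mul(p, Pow(p, -1))) = Add(-3, 1) = -2)
Function('B')(g) = Add(3, Mul(2, g)) (Function('B')(g) = Add(Add(3, g), g) = Add(3, Mul(2, g)))
Add(Add(Add(-26, Mul(Add(-41, Mul(-1, -21)), Add(Function('B')(6), 44))), 11698), Function('S')(Function('G')(13))) = Add(Add(Add(-26, Mul(Add(-41, Mul(-1, -21)), Add(Add(3, Mul(2, 6)), 44))), 11698), -2) = Add(Add(Add(-26, Mul(Add(-41, 21), Add(Add(3, 12), 44))), 11698), -2) = Add(Add(Add(-26, Mul(-20, Add(15, 44))), 11698), -2) = Add(Add(Add(-26, Mul(-20, 59)), 11698), -2) = Add(Add(Add(-26, -1180), 11698), -2) = Add(Add(-1206, 11698), -2) = Add(10492, -2) = 10490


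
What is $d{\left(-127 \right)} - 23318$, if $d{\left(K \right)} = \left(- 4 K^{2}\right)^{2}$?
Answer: $4162290938$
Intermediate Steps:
$d{\left(K \right)} = 16 K^{4}$
$d{\left(-127 \right)} - 23318 = 16 \left(-127\right)^{4} - 23318 = 16 \cdot 260144641 - 23318 = 4162314256 - 23318 = 4162290938$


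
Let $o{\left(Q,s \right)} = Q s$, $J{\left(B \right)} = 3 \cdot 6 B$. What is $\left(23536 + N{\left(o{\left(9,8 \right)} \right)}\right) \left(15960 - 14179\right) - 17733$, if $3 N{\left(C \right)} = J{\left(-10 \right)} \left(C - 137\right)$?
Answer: $48845783$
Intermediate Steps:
$J{\left(B \right)} = 18 B$
$N{\left(C \right)} = 8220 - 60 C$ ($N{\left(C \right)} = \frac{18 \left(-10\right) \left(C - 137\right)}{3} = \frac{\left(-180\right) \left(-137 + C\right)}{3} = \frac{24660 - 180 C}{3} = 8220 - 60 C$)
$\left(23536 + N{\left(o{\left(9,8 \right)} \right)}\right) \left(15960 - 14179\right) - 17733 = \left(23536 + \left(8220 - 60 \cdot 9 \cdot 8\right)\right) \left(15960 - 14179\right) - 17733 = \left(23536 + \left(8220 - 4320\right)\right) 1781 - 17733 = \left(23536 + 3900\right) 1781 - 17733 = 27436 \cdot 1781 - 17733 = 48863516 - 17733 = 48845783$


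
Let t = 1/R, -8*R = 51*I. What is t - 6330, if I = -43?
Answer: -13881682/2193 ≈ -6330.0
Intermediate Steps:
R = 2193/8 (R = -51*(-43)/8 = -1/8*(-2193) = 2193/8 ≈ 274.13)
t = 8/2193 (t = 1/(2193/8) = 8/2193 ≈ 0.0036480)
t - 6330 = 8/2193 - 6330 = -13881682/2193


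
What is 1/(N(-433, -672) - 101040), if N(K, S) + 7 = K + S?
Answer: -1/102152 ≈ -9.7893e-6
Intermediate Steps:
N(K, S) = -7 + K + S (N(K, S) = -7 + (K + S) = -7 + K + S)
1/(N(-433, -672) - 101040) = 1/((-7 - 433 - 672) - 101040) = 1/(-1112 - 101040) = 1/(-102152) = -1/102152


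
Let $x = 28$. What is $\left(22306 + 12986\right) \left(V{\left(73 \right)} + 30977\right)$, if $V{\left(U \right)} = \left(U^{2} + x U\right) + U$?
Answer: $1356024516$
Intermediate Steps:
$V{\left(U \right)} = U^{2} + 29 U$ ($V{\left(U \right)} = \left(U^{2} + 28 U\right) + U = U^{2} + 29 U$)
$\left(22306 + 12986\right) \left(V{\left(73 \right)} + 30977\right) = \left(22306 + 12986\right) \left(73 \left(29 + 73\right) + 30977\right) = 35292 \left(73 \cdot 102 + 30977\right) = 35292 \left(7446 + 30977\right) = 35292 \cdot 38423 = 1356024516$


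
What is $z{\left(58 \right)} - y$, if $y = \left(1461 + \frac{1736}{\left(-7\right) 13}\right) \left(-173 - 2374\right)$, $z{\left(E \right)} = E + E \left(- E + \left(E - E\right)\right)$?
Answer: $\frac{47700537}{13} \approx 3.6693 \cdot 10^{6}$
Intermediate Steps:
$z{\left(E \right)} = E - E^{2}$ ($z{\left(E \right)} = E + E \left(- E + 0\right) = E + E \left(- E\right) = E - E^{2}$)
$y = - \frac{47743515}{13}$ ($y = \left(1461 + \frac{1736}{-91}\right) \left(-2547\right) = \left(1461 + 1736 \left(- \frac{1}{91}\right)\right) \left(-2547\right) = \left(1461 - \frac{248}{13}\right) \left(-2547\right) = \frac{18745}{13} \left(-2547\right) = - \frac{47743515}{13} \approx -3.6726 \cdot 10^{6}$)
$z{\left(58 \right)} - y = 58 \left(1 - 58\right) - - \frac{47743515}{13} = 58 \left(1 - 58\right) + \frac{47743515}{13} = 58 \left(-57\right) + \frac{47743515}{13} = -3306 + \frac{47743515}{13} = \frac{47700537}{13}$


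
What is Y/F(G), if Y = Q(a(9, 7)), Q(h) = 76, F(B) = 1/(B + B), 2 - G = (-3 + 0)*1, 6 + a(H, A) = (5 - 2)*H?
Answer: 760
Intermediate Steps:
a(H, A) = -6 + 3*H (a(H, A) = -6 + (5 - 2)*H = -6 + 3*H)
G = 5 (G = 2 - (-3 + 0) = 2 - (-3) = 2 - 1*(-3) = 2 + 3 = 5)
F(B) = 1/(2*B)
Y = 76
Y/F(G) = 76/(((½)/5)) = 76/(((½)*(⅕))) = 76/(⅒) = 76*10 = 760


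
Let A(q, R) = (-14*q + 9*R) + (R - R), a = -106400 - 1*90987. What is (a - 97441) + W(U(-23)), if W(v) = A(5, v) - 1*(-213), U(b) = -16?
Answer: -294829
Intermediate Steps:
a = -197387 (a = -106400 - 90987 = -197387)
A(q, R) = -14*q + 9*R (A(q, R) = (-14*q + 9*R) + 0 = -14*q + 9*R)
W(v) = 143 + 9*v (W(v) = (-14*5 + 9*v) - 1*(-213) = (-70 + 9*v) + 213 = 143 + 9*v)
(a - 97441) + W(U(-23)) = (-197387 - 97441) + (143 + 9*(-16)) = -294828 + (143 - 144) = -294828 - 1 = -294829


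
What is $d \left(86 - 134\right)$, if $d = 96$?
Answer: $-4608$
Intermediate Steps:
$d \left(86 - 134\right) = 96 \left(86 - 134\right) = 96 \left(-48\right) = -4608$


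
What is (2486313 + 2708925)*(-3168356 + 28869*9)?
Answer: -15110531556330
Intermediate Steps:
(2486313 + 2708925)*(-3168356 + 28869*9) = 5195238*(-3168356 + 259821) = 5195238*(-2908535) = -15110531556330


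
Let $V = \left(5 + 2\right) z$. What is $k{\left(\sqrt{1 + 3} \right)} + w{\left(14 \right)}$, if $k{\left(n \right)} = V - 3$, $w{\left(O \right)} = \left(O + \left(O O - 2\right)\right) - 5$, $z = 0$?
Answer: $200$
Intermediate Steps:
$w{\left(O \right)} = -7 + O + O^{2}$ ($w{\left(O \right)} = \left(O + \left(O^{2} - 2\right)\right) - 5 = \left(O + \left(-2 + O^{2}\right)\right) - 5 = \left(-2 + O + O^{2}\right) - 5 = -7 + O + O^{2}$)
$V = 0$ ($V = \left(5 + 2\right) 0 = 7 \cdot 0 = 0$)
$k{\left(n \right)} = -3$ ($k{\left(n \right)} = 0 - 3 = -3$)
$k{\left(\sqrt{1 + 3} \right)} + w{\left(14 \right)} = -3 + \left(-7 + 14 + 14^{2}\right) = -3 + \left(-7 + 14 + 196\right) = -3 + 203 = 200$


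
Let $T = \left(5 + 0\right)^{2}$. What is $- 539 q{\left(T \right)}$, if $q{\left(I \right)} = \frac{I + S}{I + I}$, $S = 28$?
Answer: $- \frac{28567}{50} \approx -571.34$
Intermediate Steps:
$T = 25$ ($T = 5^{2} = 25$)
$q{\left(I \right)} = \frac{28 + I}{2 I}$ ($q{\left(I \right)} = \frac{I + 28}{I + I} = \frac{28 + I}{2 I}$)
$- 539 q{\left(T \right)} = - 539 \frac{28 + 25}{2 \cdot 25} = - 539 \cdot \frac{1}{2} \cdot \frac{1}{25} \cdot 53 = \left(-539\right) \frac{53}{50} = - \frac{28567}{50}$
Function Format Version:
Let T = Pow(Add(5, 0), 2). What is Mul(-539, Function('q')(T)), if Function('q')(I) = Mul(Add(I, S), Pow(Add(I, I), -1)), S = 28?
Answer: Rational(-28567, 50) ≈ -571.34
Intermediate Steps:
T = 25 (T = Pow(5, 2) = 25)
Function('q')(I) = Mul(Rational(1, 2), Pow(I, -1), Add(28, I)) (Function('q')(I) = Mul(Add(I, 28), Pow(Add(I, I), -1)) = Mul(Add(28, I), Pow(Mul(2, I), -1)) = Mul(Add(28, I), Mul(Rational(1, 2), Pow(I, -1))) = Mul(Rational(1, 2), Pow(I, -1), Add(28, I)))
Mul(-539, Function('q')(T)) = Mul(-539, Mul(Rational(1, 2), Pow(25, -1), Add(28, 25))) = Mul(-539, Mul(Rational(1, 2), Rational(1, 25), 53)) = Mul(-539, Rational(53, 50)) = Rational(-28567, 50)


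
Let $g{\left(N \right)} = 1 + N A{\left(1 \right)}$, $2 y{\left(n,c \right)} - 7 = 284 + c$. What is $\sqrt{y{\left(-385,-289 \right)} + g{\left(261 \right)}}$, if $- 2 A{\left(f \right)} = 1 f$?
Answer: $\frac{i \sqrt{514}}{2} \approx 11.336 i$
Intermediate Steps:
$y{\left(n,c \right)} = \frac{291}{2} + \frac{c}{2}$ ($y{\left(n,c \right)} = \frac{7}{2} + \frac{284 + c}{2} = \frac{7}{2} + \left(142 + \frac{c}{2}\right) = \frac{291}{2} + \frac{c}{2}$)
$A{\left(f \right)} = - \frac{f}{2}$ ($A{\left(f \right)} = - \frac{1 f}{2} = - \frac{f}{2}$)
$g{\left(N \right)} = 1 - \frac{N}{2}$ ($g{\left(N \right)} = 1 + N \left(\left(- \frac{1}{2}\right) 1\right) = 1 + N \left(- \frac{1}{2}\right) = 1 - \frac{N}{2}$)
$\sqrt{y{\left(-385,-289 \right)} + g{\left(261 \right)}} = \sqrt{\left(\frac{291}{2} + \frac{1}{2} \left(-289\right)\right) + \left(1 - \frac{261}{2}\right)} = \sqrt{\left(\frac{291}{2} - \frac{289}{2}\right) + \left(1 - \frac{261}{2}\right)} = \sqrt{1 - \frac{259}{2}} = \sqrt{- \frac{257}{2}} = \frac{i \sqrt{514}}{2}$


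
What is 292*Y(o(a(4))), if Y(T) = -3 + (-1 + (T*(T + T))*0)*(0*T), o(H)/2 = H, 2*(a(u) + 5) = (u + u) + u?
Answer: -876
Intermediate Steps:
a(u) = -5 + 3*u/2 (a(u) = -5 + ((u + u) + u)/2 = -5 + (2*u + u)/2 = -5 + (3*u)/2 = -5 + 3*u/2)
o(H) = 2*H
Y(T) = -3 (Y(T) = -3 + (-1 + (T*(2*T))*0)*0 = -3 + (-1 + (2*T**2)*0)*0 = -3 + (-1 + 0)*0 = -3 - 1*0 = -3 + 0 = -3)
292*Y(o(a(4))) = 292*(-3) = -876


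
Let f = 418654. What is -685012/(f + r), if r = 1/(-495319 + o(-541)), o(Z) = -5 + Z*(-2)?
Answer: -338561700904/206916390267 ≈ -1.6362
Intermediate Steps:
o(Z) = -5 - 2*Z
r = -1/494242 (r = 1/(-495319 + (-5 - 2*(-541))) = 1/(-495319 + (-5 + 1082)) = 1/(-495319 + 1077) = 1/(-494242) = -1/494242 ≈ -2.0233e-6)
-685012/(f + r) = -685012/(418654 - 1/494242) = -685012/206916390267/494242 = -685012*494242/206916390267 = -338561700904/206916390267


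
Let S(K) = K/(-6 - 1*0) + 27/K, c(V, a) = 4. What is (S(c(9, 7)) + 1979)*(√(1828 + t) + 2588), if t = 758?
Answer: 15412187/3 + 23821*√2586/12 ≈ 5.2383e+6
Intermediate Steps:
S(K) = 27/K - K/6 (S(K) = K/(-6 + 0) + 27/K = K/(-6) + 27/K = K*(-⅙) + 27/K = -K/6 + 27/K = 27/K - K/6)
(S(c(9, 7)) + 1979)*(√(1828 + t) + 2588) = ((27/4 - ⅙*4) + 1979)*(√(1828 + 758) + 2588) = ((27*(¼) - ⅔) + 1979)*(√2586 + 2588) = ((27/4 - ⅔) + 1979)*(2588 + √2586) = (73/12 + 1979)*(2588 + √2586) = 23821*(2588 + √2586)/12 = 15412187/3 + 23821*√2586/12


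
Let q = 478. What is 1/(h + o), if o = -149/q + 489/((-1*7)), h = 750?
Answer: 3346/2274715 ≈ 0.0014710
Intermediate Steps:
o = -234785/3346 (o = -149/478 + 489/((-1*7)) = -149*1/478 + 489/(-7) = -149/478 + 489*(-1/7) = -149/478 - 489/7 = -234785/3346 ≈ -70.169)
1/(h + o) = 1/(750 - 234785/3346) = 1/(2274715/3346) = 3346/2274715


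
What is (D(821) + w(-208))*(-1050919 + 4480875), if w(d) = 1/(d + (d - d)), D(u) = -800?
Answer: -142687027089/52 ≈ -2.7440e+9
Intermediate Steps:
w(d) = 1/d (w(d) = 1/(d + 0) = 1/d)
(D(821) + w(-208))*(-1050919 + 4480875) = (-800 + 1/(-208))*(-1050919 + 4480875) = (-800 - 1/208)*3429956 = -166401/208*3429956 = -142687027089/52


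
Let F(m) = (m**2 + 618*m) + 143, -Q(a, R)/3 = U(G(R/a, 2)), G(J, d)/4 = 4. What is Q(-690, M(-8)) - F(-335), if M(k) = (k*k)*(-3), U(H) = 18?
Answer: 94608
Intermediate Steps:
G(J, d) = 16 (G(J, d) = 4*4 = 16)
M(k) = -3*k**2 (M(k) = k**2*(-3) = -3*k**2)
Q(a, R) = -54 (Q(a, R) = -3*18 = -54)
F(m) = 143 + m**2 + 618*m
Q(-690, M(-8)) - F(-335) = -54 - (143 + (-335)**2 + 618*(-335)) = -54 - (143 + 112225 - 207030) = -54 - 1*(-94662) = -54 + 94662 = 94608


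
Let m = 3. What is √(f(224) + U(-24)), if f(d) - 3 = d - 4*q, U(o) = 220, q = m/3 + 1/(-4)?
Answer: 2*√111 ≈ 21.071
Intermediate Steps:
q = ¾ (q = 3/3 + 1/(-4) = 3*(⅓) + 1*(-¼) = 1 - ¼ = ¾ ≈ 0.75000)
f(d) = d (f(d) = 3 + (d - 4*¾) = 3 + (d - 3) = 3 + (-3 + d) = d)
√(f(224) + U(-24)) = √(224 + 220) = √444 = 2*√111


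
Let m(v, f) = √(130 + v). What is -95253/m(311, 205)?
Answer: -31751/7 ≈ -4535.9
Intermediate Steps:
-95253/m(311, 205) = -95253/√(130 + 311) = -95253/(√441) = -95253/21 = -95253*1/21 = -31751/7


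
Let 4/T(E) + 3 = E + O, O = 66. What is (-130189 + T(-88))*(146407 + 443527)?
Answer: -1920075297886/25 ≈ -7.6803e+10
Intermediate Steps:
T(E) = 4/(63 + E) (T(E) = 4/(-3 + (E + 66)) = 4/(-3 + (66 + E)) = 4/(63 + E))
(-130189 + T(-88))*(146407 + 443527) = (-130189 + 4/(63 - 88))*(146407 + 443527) = (-130189 + 4/(-25))*589934 = (-130189 + 4*(-1/25))*589934 = (-130189 - 4/25)*589934 = -3254729/25*589934 = -1920075297886/25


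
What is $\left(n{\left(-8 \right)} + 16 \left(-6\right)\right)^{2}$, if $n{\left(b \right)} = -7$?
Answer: $10609$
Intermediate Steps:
$\left(n{\left(-8 \right)} + 16 \left(-6\right)\right)^{2} = \left(-7 + 16 \left(-6\right)\right)^{2} = \left(-7 - 96\right)^{2} = \left(-103\right)^{2} = 10609$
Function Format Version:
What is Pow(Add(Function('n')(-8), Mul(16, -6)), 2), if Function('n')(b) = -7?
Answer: 10609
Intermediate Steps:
Pow(Add(Function('n')(-8), Mul(16, -6)), 2) = Pow(Add(-7, Mul(16, -6)), 2) = Pow(Add(-7, -96), 2) = Pow(-103, 2) = 10609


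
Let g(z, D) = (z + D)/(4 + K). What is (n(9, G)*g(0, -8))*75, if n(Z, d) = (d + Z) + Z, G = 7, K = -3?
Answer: -15000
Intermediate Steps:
n(Z, d) = d + 2*Z (n(Z, d) = (Z + d) + Z = d + 2*Z)
g(z, D) = D + z (g(z, D) = (z + D)/(4 - 3) = (D + z)/1 = (D + z)*1 = D + z)
(n(9, G)*g(0, -8))*75 = ((7 + 2*9)*(-8 + 0))*75 = ((7 + 18)*(-8))*75 = (25*(-8))*75 = -200*75 = -15000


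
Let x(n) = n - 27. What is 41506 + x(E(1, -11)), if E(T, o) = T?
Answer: 41480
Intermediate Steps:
x(n) = -27 + n
41506 + x(E(1, -11)) = 41506 + (-27 + 1) = 41506 - 26 = 41480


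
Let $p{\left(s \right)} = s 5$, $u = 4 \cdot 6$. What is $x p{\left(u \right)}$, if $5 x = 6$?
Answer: $144$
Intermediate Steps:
$u = 24$
$p{\left(s \right)} = 5 s$
$x = \frac{6}{5}$ ($x = \frac{1}{5} \cdot 6 = \frac{6}{5} \approx 1.2$)
$x p{\left(u \right)} = \frac{6 \cdot 5 \cdot 24}{5} = \frac{6}{5} \cdot 120 = 144$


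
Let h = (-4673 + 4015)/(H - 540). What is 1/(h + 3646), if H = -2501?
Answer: 3041/11088144 ≈ 0.00027426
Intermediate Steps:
h = 658/3041 (h = (-4673 + 4015)/(-2501 - 540) = -658/(-3041) = -658*(-1/3041) = 658/3041 ≈ 0.21638)
1/(h + 3646) = 1/(658/3041 + 3646) = 1/(11088144/3041) = 3041/11088144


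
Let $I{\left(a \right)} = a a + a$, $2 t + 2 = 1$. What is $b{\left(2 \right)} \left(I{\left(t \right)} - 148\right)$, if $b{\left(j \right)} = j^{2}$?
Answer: $-593$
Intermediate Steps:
$t = - \frac{1}{2}$ ($t = -1 + \frac{1}{2} \cdot 1 = -1 + \frac{1}{2} = - \frac{1}{2} \approx -0.5$)
$I{\left(a \right)} = a + a^{2}$ ($I{\left(a \right)} = a^{2} + a = a + a^{2}$)
$b{\left(2 \right)} \left(I{\left(t \right)} - 148\right) = 2^{2} \left(- \frac{1 - \frac{1}{2}}{2} - 148\right) = 4 \left(\left(- \frac{1}{2}\right) \frac{1}{2} - 148\right) = 4 \left(- \frac{1}{4} - 148\right) = 4 \left(- \frac{593}{4}\right) = -593$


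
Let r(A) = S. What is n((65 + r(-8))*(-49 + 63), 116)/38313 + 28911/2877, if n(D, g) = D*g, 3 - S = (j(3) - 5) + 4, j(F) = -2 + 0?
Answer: 479798917/36742167 ≈ 13.059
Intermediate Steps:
j(F) = -2
S = 6 (S = 3 - ((-2 - 5) + 4) = 3 - (-7 + 4) = 3 - 1*(-3) = 3 + 3 = 6)
r(A) = 6
n((65 + r(-8))*(-49 + 63), 116)/38313 + 28911/2877 = (((65 + 6)*(-49 + 63))*116)/38313 + 28911/2877 = ((71*14)*116)*(1/38313) + 28911*(1/2877) = (994*116)*(1/38313) + 9637/959 = 115304*(1/38313) + 9637/959 = 115304/38313 + 9637/959 = 479798917/36742167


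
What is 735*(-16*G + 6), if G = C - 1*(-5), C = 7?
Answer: -136710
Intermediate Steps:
G = 12 (G = 7 - 1*(-5) = 7 + 5 = 12)
735*(-16*G + 6) = 735*(-16*12 + 6) = 735*(-192 + 6) = 735*(-186) = -136710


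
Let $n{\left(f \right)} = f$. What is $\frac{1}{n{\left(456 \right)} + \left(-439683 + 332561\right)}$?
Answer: $- \frac{1}{106666} \approx -9.3751 \cdot 10^{-6}$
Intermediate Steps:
$\frac{1}{n{\left(456 \right)} + \left(-439683 + 332561\right)} = \frac{1}{456 + \left(-439683 + 332561\right)} = \frac{1}{456 - 107122} = \frac{1}{-106666} = - \frac{1}{106666}$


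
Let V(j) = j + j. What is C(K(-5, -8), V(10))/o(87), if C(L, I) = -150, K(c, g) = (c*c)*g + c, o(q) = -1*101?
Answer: 150/101 ≈ 1.4851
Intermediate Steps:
o(q) = -101
K(c, g) = c + g*c² (K(c, g) = c²*g + c = g*c² + c = c + g*c²)
V(j) = 2*j
C(K(-5, -8), V(10))/o(87) = -150/(-101) = -150*(-1/101) = 150/101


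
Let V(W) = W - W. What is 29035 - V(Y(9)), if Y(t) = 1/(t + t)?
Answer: 29035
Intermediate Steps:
Y(t) = 1/(2*t)
V(W) = 0
29035 - V(Y(9)) = 29035 - 1*0 = 29035 + 0 = 29035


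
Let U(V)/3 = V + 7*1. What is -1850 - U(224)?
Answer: -2543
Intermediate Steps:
U(V) = 21 + 3*V (U(V) = 3*(V + 7*1) = 3*(V + 7) = 3*(7 + V) = 21 + 3*V)
-1850 - U(224) = -1850 - (21 + 3*224) = -1850 - (21 + 672) = -1850 - 1*693 = -1850 - 693 = -2543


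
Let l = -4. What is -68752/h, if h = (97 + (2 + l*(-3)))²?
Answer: -68752/12321 ≈ -5.5801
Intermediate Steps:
h = 12321 (h = (97 + (2 - 4*(-3)))² = (97 + (2 + 12))² = (97 + 14)² = 111² = 12321)
-68752/h = -68752/12321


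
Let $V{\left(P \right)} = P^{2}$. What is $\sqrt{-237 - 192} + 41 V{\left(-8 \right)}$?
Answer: $2624 + i \sqrt{429} \approx 2624.0 + 20.712 i$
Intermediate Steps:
$\sqrt{-237 - 192} + 41 V{\left(-8 \right)} = \sqrt{-237 - 192} + 41 \left(-8\right)^{2} = \sqrt{-429} + 41 \cdot 64 = i \sqrt{429} + 2624 = 2624 + i \sqrt{429}$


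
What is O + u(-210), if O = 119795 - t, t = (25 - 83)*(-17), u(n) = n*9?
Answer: 116919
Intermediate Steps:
u(n) = 9*n
t = 986 (t = -58*(-17) = 986)
O = 118809 (O = 119795 - 1*986 = 119795 - 986 = 118809)
O + u(-210) = 118809 + 9*(-210) = 118809 - 1890 = 116919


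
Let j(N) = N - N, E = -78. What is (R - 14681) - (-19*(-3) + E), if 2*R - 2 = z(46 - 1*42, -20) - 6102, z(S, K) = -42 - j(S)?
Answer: -17731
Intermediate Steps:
j(N) = 0
z(S, K) = -42 (z(S, K) = -42 - 1*0 = -42 + 0 = -42)
R = -3071 (R = 1 + (-42 - 6102)/2 = 1 + (½)*(-6144) = 1 - 3072 = -3071)
(R - 14681) - (-19*(-3) + E) = (-3071 - 14681) - (-19*(-3) - 78) = -17752 - (57 - 78) = -17752 - 1*(-21) = -17752 + 21 = -17731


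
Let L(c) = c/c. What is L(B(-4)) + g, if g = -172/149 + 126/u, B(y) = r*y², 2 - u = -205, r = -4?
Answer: 1557/3427 ≈ 0.45433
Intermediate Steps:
u = 207 (u = 2 - 1*(-205) = 2 + 205 = 207)
B(y) = -4*y²
g = -1870/3427 (g = -172/149 + 126/207 = -172*1/149 + 126*(1/207) = -172/149 + 14/23 = -1870/3427 ≈ -0.54567)
L(c) = 1
L(B(-4)) + g = 1 - 1870/3427 = 1557/3427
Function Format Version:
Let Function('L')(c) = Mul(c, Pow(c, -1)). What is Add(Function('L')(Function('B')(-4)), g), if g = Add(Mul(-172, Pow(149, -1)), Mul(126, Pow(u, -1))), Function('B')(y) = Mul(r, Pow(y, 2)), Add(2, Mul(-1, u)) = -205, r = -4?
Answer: Rational(1557, 3427) ≈ 0.45433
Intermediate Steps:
u = 207 (u = Add(2, Mul(-1, -205)) = Add(2, 205) = 207)
Function('B')(y) = Mul(-4, Pow(y, 2))
g = Rational(-1870, 3427) (g = Add(Mul(-172, Pow(149, -1)), Mul(126, Pow(207, -1))) = Add(Mul(-172, Rational(1, 149)), Mul(126, Rational(1, 207))) = Add(Rational(-172, 149), Rational(14, 23)) = Rational(-1870, 3427) ≈ -0.54567)
Function('L')(c) = 1
Add(Function('L')(Function('B')(-4)), g) = Add(1, Rational(-1870, 3427)) = Rational(1557, 3427)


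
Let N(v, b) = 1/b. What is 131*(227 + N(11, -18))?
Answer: 535135/18 ≈ 29730.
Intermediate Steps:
131*(227 + N(11, -18)) = 131*(227 + 1/(-18)) = 131*(227 - 1/18) = 131*(4085/18) = 535135/18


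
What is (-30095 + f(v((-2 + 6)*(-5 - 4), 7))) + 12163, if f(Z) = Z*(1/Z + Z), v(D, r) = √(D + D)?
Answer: -18003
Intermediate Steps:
v(D, r) = √2*√D (v(D, r) = √(2*D) = √2*√D)
f(Z) = Z*(Z + 1/Z)
(-30095 + f(v((-2 + 6)*(-5 - 4), 7))) + 12163 = (-30095 + (1 + (√2*√((-2 + 6)*(-5 - 4)))²)) + 12163 = (-30095 + (1 + (√2*√(4*(-9)))²)) + 12163 = (-30095 + (1 + (√2*√(-36))²)) + 12163 = (-30095 + (1 + (√2*(6*I))²)) + 12163 = (-30095 + (1 + (6*I*√2)²)) + 12163 = (-30095 + (1 - 72)) + 12163 = (-30095 - 71) + 12163 = -30166 + 12163 = -18003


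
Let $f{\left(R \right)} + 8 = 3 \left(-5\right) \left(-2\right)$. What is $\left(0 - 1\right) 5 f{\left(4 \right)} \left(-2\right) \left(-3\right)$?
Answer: $-660$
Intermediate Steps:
$f{\left(R \right)} = 22$ ($f{\left(R \right)} = -8 + 3 \left(-5\right) \left(-2\right) = -8 - -30 = -8 + 30 = 22$)
$\left(0 - 1\right) 5 f{\left(4 \right)} \left(-2\right) \left(-3\right) = \left(0 - 1\right) 5 \cdot 22 \left(-2\right) \left(-3\right) = \left(-1\right) 5 \left(\left(-44\right) \left(-3\right)\right) = \left(-5\right) 132 = -660$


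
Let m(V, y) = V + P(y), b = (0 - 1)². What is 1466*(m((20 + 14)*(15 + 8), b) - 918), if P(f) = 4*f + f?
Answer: -192046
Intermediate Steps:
P(f) = 5*f
b = 1 (b = (-1)² = 1)
m(V, y) = V + 5*y
1466*(m((20 + 14)*(15 + 8), b) - 918) = 1466*(((20 + 14)*(15 + 8) + 5*1) - 918) = 1466*((34*23 + 5) - 918) = 1466*((782 + 5) - 918) = 1466*(787 - 918) = 1466*(-131) = -192046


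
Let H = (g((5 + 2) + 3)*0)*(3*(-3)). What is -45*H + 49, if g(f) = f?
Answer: 49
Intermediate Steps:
H = 0 (H = (((5 + 2) + 3)*0)*(3*(-3)) = ((7 + 3)*0)*(-9) = (10*0)*(-9) = 0*(-9) = 0)
-45*H + 49 = -45*0 + 49 = 0 + 49 = 49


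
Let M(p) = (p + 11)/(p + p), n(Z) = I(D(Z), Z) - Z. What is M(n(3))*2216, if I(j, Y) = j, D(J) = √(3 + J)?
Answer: -11080 - 12188*√6/3 ≈ -21031.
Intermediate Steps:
n(Z) = √(3 + Z) - Z
M(p) = (11 + p)/(2*p) (M(p) = (11 + p)/((2*p)) = (11 + p)*(1/(2*p)) = (11 + p)/(2*p))
M(n(3))*2216 = ((11 + (√(3 + 3) - 1*3))/(2*(√(3 + 3) - 1*3)))*2216 = ((11 + (√6 - 3))/(2*(√6 - 3)))*2216 = ((11 + (-3 + √6))/(2*(-3 + √6)))*2216 = ((8 + √6)/(2*(-3 + √6)))*2216 = 1108*(8 + √6)/(-3 + √6)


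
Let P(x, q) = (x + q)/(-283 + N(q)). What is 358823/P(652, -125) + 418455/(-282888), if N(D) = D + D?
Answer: -6011478080553/16564664 ≈ -3.6291e+5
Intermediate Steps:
N(D) = 2*D
P(x, q) = (q + x)/(-283 + 2*q) (P(x, q) = (x + q)/(-283 + 2*q) = (q + x)/(-283 + 2*q))
358823/P(652, -125) + 418455/(-282888) = 358823/(((-125 + 652)/(-283 + 2*(-125)))) + 418455/(-282888) = 358823/((527/(-283 - 250))) + 418455*(-1/282888) = 358823/((527/(-533))) - 46495/31432 = 358823/((-1/533*527)) - 46495/31432 = 358823/(-527/533) - 46495/31432 = 358823*(-533/527) - 46495/31432 = -191252659/527 - 46495/31432 = -6011478080553/16564664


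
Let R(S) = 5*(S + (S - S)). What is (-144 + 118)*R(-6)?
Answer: 780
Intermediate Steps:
R(S) = 5*S (R(S) = 5*(S + 0) = 5*S)
(-144 + 118)*R(-6) = (-144 + 118)*(5*(-6)) = -26*(-30) = 780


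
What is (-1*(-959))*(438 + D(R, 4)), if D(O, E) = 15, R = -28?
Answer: 434427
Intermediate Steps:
(-1*(-959))*(438 + D(R, 4)) = (-1*(-959))*(438 + 15) = 959*453 = 434427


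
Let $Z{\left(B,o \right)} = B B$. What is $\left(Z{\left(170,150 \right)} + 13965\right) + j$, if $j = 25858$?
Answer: $68723$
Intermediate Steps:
$Z{\left(B,o \right)} = B^{2}$
$\left(Z{\left(170,150 \right)} + 13965\right) + j = \left(170^{2} + 13965\right) + 25858 = \left(28900 + 13965\right) + 25858 = 42865 + 25858 = 68723$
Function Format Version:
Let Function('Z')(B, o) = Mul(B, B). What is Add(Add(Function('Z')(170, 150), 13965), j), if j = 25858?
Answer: 68723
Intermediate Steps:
Function('Z')(B, o) = Pow(B, 2)
Add(Add(Function('Z')(170, 150), 13965), j) = Add(Add(Pow(170, 2), 13965), 25858) = Add(Add(28900, 13965), 25858) = Add(42865, 25858) = 68723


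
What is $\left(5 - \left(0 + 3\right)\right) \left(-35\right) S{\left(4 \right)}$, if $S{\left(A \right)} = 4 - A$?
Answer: $0$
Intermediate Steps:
$\left(5 - \left(0 + 3\right)\right) \left(-35\right) S{\left(4 \right)} = \left(5 - \left(0 + 3\right)\right) \left(-35\right) \left(4 - 4\right) = \left(5 - 3\right) \left(-35\right) \left(4 - 4\right) = \left(5 - 3\right) \left(-35\right) 0 = 2 \left(-35\right) 0 = \left(-70\right) 0 = 0$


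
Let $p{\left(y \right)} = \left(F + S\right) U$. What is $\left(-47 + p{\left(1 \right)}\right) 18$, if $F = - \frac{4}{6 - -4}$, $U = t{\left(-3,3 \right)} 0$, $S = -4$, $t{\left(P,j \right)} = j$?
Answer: $-846$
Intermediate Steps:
$U = 0$ ($U = 3 \cdot 0 = 0$)
$F = - \frac{2}{5}$ ($F = - \frac{4}{6 + 4} = - \frac{4}{10} = \left(-4\right) \frac{1}{10} = - \frac{2}{5} \approx -0.4$)
$p{\left(y \right)} = 0$ ($p{\left(y \right)} = \left(- \frac{2}{5} - 4\right) 0 = \left(- \frac{22}{5}\right) 0 = 0$)
$\left(-47 + p{\left(1 \right)}\right) 18 = \left(-47 + 0\right) 18 = \left(-47\right) 18 = -846$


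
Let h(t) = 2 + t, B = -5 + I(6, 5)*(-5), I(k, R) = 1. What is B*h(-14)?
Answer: 120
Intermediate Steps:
B = -10 (B = -5 + 1*(-5) = -5 - 5 = -10)
B*h(-14) = -10*(2 - 14) = -10*(-12) = 120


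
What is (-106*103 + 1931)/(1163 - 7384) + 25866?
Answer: 160921373/6221 ≈ 25867.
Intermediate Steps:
(-106*103 + 1931)/(1163 - 7384) + 25866 = (-10918 + 1931)/(-6221) + 25866 = -8987*(-1/6221) + 25866 = 8987/6221 + 25866 = 160921373/6221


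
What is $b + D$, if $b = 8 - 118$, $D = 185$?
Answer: $75$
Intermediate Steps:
$b = -110$ ($b = 8 - 118 = -110$)
$b + D = -110 + 185 = 75$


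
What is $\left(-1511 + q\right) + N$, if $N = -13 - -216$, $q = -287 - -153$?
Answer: $-1442$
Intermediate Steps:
$q = -134$ ($q = -287 + 153 = -134$)
$N = 203$ ($N = -13 + 216 = 203$)
$\left(-1511 + q\right) + N = \left(-1511 - 134\right) + 203 = -1645 + 203 = -1442$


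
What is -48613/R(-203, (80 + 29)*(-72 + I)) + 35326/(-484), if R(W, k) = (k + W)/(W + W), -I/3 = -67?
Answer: 2265775311/1676818 ≈ 1351.2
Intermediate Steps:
I = 201 (I = -3*(-67) = 201)
R(W, k) = (W + k)/(2*W) (R(W, k) = (W + k)/((2*W)) = (W + k)*(1/(2*W)) = (W + k)/(2*W))
-48613/R(-203, (80 + 29)*(-72 + I)) + 35326/(-484) = -48613*(-406/(-203 + (80 + 29)*(-72 + 201))) + 35326/(-484) = -48613*(-406/(-203 + 109*129)) + 35326*(-1/484) = -48613*(-406/(-203 + 14061)) - 17663/242 = -48613/((½)*(-1/203)*13858) - 17663/242 = -48613/(-6929/203) - 17663/242 = -48613*(-203/6929) - 17663/242 = 9868439/6929 - 17663/242 = 2265775311/1676818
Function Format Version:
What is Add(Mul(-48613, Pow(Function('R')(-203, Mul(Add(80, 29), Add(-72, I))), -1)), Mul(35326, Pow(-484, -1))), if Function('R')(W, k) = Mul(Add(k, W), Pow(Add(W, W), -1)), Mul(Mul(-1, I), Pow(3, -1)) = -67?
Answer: Rational(2265775311, 1676818) ≈ 1351.2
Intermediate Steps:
I = 201 (I = Mul(-3, -67) = 201)
Function('R')(W, k) = Mul(Rational(1, 2), Pow(W, -1), Add(W, k)) (Function('R')(W, k) = Mul(Add(W, k), Pow(Mul(2, W), -1)) = Mul(Add(W, k), Mul(Rational(1, 2), Pow(W, -1))) = Mul(Rational(1, 2), Pow(W, -1), Add(W, k)))
Add(Mul(-48613, Pow(Function('R')(-203, Mul(Add(80, 29), Add(-72, I))), -1)), Mul(35326, Pow(-484, -1))) = Add(Mul(-48613, Pow(Mul(Rational(1, 2), Pow(-203, -1), Add(-203, Mul(Add(80, 29), Add(-72, 201)))), -1)), Mul(35326, Pow(-484, -1))) = Add(Mul(-48613, Pow(Mul(Rational(1, 2), Rational(-1, 203), Add(-203, Mul(109, 129))), -1)), Mul(35326, Rational(-1, 484))) = Add(Mul(-48613, Pow(Mul(Rational(1, 2), Rational(-1, 203), Add(-203, 14061)), -1)), Rational(-17663, 242)) = Add(Mul(-48613, Pow(Mul(Rational(1, 2), Rational(-1, 203), 13858), -1)), Rational(-17663, 242)) = Add(Mul(-48613, Pow(Rational(-6929, 203), -1)), Rational(-17663, 242)) = Add(Mul(-48613, Rational(-203, 6929)), Rational(-17663, 242)) = Add(Rational(9868439, 6929), Rational(-17663, 242)) = Rational(2265775311, 1676818)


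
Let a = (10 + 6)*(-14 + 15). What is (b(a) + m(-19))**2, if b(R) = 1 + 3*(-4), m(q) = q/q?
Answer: 100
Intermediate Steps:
m(q) = 1
a = 16 (a = 16*1 = 16)
b(R) = -11 (b(R) = 1 - 12 = -11)
(b(a) + m(-19))**2 = (-11 + 1)**2 = (-10)**2 = 100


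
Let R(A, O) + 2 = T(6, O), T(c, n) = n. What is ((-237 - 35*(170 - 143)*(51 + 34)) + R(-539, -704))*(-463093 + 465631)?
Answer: -206258184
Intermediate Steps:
R(A, O) = -2 + O
((-237 - 35*(170 - 143)*(51 + 34)) + R(-539, -704))*(-463093 + 465631) = ((-237 - 35*(170 - 143)*(51 + 34)) + (-2 - 704))*(-463093 + 465631) = ((-237 - 945*85) - 706)*2538 = ((-237 - 35*2295) - 706)*2538 = ((-237 - 80325) - 706)*2538 = (-80562 - 706)*2538 = -81268*2538 = -206258184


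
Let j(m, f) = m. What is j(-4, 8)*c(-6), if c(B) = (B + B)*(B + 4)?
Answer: -96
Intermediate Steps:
c(B) = 2*B*(4 + B) (c(B) = (2*B)*(4 + B) = 2*B*(4 + B))
j(-4, 8)*c(-6) = -8*(-6)*(4 - 6) = -8*(-6)*(-2) = -4*24 = -96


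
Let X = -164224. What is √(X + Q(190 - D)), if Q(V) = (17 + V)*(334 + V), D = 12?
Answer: 8*I*√1006 ≈ 253.74*I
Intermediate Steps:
√(X + Q(190 - D)) = √(-164224 + (5678 + (190 - 1*12)² + 351*(190 - 1*12))) = √(-164224 + (5678 + (190 - 12)² + 351*(190 - 12))) = √(-164224 + (5678 + 178² + 351*178)) = √(-164224 + (5678 + 31684 + 62478)) = √(-164224 + 99840) = √(-64384) = 8*I*√1006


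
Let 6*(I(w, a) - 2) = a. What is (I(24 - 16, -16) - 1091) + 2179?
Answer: 3262/3 ≈ 1087.3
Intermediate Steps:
I(w, a) = 2 + a/6
(I(24 - 16, -16) - 1091) + 2179 = ((2 + (⅙)*(-16)) - 1091) + 2179 = ((2 - 8/3) - 1091) + 2179 = (-⅔ - 1091) + 2179 = -3275/3 + 2179 = 3262/3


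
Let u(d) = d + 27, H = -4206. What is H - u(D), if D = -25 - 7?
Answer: -4201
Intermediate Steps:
D = -32
u(d) = 27 + d
H - u(D) = -4206 - (27 - 32) = -4206 - 1*(-5) = -4206 + 5 = -4201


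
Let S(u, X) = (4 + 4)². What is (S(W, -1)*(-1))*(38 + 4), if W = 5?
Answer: -2688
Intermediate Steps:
S(u, X) = 64 (S(u, X) = 8² = 64)
(S(W, -1)*(-1))*(38 + 4) = (64*(-1))*(38 + 4) = -64*42 = -2688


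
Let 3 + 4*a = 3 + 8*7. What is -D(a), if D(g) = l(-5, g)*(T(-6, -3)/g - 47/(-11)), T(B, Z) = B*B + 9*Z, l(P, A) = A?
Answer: -757/11 ≈ -68.818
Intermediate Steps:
T(B, Z) = B² + 9*Z
a = 14 (a = -¾ + (3 + 8*7)/4 = -¾ + (3 + 56)/4 = -¾ + (¼)*59 = -¾ + 59/4 = 14)
D(g) = g*(47/11 + 9/g) (D(g) = g*(((-6)² + 9*(-3))/g - 47/(-11)) = g*((36 - 27)/g - 47*(-1/11)) = g*(9/g + 47/11) = g*(47/11 + 9/g))
-D(a) = -(9 + (47/11)*14) = -(9 + 658/11) = -1*757/11 = -757/11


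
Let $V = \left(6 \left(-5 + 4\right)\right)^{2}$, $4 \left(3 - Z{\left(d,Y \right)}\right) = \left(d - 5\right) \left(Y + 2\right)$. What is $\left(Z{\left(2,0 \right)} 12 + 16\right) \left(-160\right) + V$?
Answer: $-11164$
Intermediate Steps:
$Z{\left(d,Y \right)} = 3 - \frac{\left(-5 + d\right) \left(2 + Y\right)}{4}$ ($Z{\left(d,Y \right)} = 3 - \frac{\left(d - 5\right) \left(Y + 2\right)}{4} = 3 - \frac{\left(-5 + d\right) \left(2 + Y\right)}{4}$)
$V = 36$ ($V = \left(6 \left(-1\right)\right)^{2} = \left(-6\right)^{2} = 36$)
$\left(Z{\left(2,0 \right)} 12 + 16\right) \left(-160\right) + V = \left(\left(\frac{11}{2} - 1 + \frac{5}{4} \cdot 0 - 0 \cdot 2\right) 12 + 16\right) \left(-160\right) + 36 = \left(\left(\frac{11}{2} - 1 + 0 + 0\right) 12 + 16\right) \left(-160\right) + 36 = \left(\frac{9}{2} \cdot 12 + 16\right) \left(-160\right) + 36 = \left(54 + 16\right) \left(-160\right) + 36 = 70 \left(-160\right) + 36 = -11200 + 36 = -11164$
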